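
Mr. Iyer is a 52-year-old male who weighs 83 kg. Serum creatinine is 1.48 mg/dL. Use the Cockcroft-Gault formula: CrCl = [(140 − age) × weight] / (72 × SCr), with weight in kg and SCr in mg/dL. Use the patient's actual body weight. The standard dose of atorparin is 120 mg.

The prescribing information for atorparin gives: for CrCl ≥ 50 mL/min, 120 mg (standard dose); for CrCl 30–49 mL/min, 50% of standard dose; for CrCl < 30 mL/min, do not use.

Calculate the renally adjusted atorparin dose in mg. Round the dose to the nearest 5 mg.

CrCl = (140 − 52) × 83 / (72 × 1.48) = 7304.0 / 106.56 ≈ 68.5 mL/min
CrCl ≈ 69 mL/min → bracket ≥ 50 mL/min.
100% of 120 mg = 120 mg

120 mg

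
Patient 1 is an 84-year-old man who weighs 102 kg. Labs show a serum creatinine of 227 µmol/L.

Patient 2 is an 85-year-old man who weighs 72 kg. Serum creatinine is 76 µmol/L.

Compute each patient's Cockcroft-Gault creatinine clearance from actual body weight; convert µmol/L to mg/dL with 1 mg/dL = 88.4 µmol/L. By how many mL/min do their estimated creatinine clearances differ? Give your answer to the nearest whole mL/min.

Patient 1: SCr = 227 / 88.4 = 2.568 mg/dL
Patient 1: CrCl = (140 − 84) × 102 / (72 × 2.568) = 5712.0 / 184.90 ≈ 30.9 mL/min
Patient 2: SCr = 76 / 88.4 = 0.86 mg/dL
Patient 2: CrCl = (140 − 85) × 72 / (72 × 0.86) = 3960.0 / 61.92 ≈ 64.0 mL/min
|30.9 − 64.0| = 33.1 mL/min

33 mL/min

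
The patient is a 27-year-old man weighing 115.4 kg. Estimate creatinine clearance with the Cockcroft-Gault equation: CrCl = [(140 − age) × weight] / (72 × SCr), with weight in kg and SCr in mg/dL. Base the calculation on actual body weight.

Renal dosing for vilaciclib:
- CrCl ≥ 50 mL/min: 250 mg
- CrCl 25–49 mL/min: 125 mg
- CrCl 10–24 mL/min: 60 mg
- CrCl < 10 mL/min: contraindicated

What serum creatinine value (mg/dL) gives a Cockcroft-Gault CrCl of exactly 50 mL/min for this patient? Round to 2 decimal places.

Standard dose requires CrCl ≥ 50 mL/min.
Set (140 − 27) × 115.4 / (72 × SCr) = 50
SCr = (140 − 27) × 115.4 / (72 × 50) = 3.622 mg/dL

3.62 mg/dL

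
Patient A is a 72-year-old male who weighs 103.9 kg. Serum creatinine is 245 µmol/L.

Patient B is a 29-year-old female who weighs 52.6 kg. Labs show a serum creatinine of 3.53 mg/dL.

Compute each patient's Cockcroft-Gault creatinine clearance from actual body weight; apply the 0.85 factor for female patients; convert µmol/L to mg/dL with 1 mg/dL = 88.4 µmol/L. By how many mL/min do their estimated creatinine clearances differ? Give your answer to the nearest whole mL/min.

16 mL/min

Patient A: SCr = 245 / 88.4 = 2.771 mg/dL
Patient A: CrCl = (140 − 72) × 103.9 / (72 × 2.771) = 7065.2 / 199.51 ≈ 35.4 mL/min
Patient B: CrCl = (140 − 29) × 52.6 / (72 × 3.53) × 0.85 = 5838.6 / 254.16 × 0.85 ≈ 19.5 mL/min
|35.4 − 19.5| = 15.9 mL/min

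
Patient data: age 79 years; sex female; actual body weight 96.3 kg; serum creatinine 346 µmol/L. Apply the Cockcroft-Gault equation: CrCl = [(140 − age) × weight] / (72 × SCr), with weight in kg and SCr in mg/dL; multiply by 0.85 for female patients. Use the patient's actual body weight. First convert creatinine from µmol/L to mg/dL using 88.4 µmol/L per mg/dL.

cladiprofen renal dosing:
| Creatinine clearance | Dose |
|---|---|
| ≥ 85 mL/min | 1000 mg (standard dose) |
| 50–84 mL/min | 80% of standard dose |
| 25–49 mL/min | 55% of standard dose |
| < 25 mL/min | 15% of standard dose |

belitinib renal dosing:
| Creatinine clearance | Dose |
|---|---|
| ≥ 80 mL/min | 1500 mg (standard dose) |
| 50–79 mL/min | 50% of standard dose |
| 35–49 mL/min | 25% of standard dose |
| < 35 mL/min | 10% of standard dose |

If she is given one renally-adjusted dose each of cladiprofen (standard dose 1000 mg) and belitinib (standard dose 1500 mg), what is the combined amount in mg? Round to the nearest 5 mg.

SCr = 346 / 88.4 = 3.914 mg/dL
CrCl = (140 − 79) × 96.3 / (72 × 3.914) × 0.85 = 5874.3 / 281.81 × 0.85 ≈ 17.7 mL/min
CrCl ≈ 18 mL/min.
cladiprofen: < 25 mL/min → 15% of 1000 mg = 150 mg.
belitinib: < 35 mL/min → 10% of 1500 mg = 150 mg.
Total = 150 + 150 = 300 mg.

300 mg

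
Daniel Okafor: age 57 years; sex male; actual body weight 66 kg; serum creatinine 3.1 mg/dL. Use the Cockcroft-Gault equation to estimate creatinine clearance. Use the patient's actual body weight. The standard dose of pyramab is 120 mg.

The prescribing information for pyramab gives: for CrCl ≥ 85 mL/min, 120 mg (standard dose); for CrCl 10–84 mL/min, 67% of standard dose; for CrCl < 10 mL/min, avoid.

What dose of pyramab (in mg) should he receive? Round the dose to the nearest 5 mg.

80 mg

CrCl = (140 − 57) × 66 / (72 × 3.1) = 5478.0 / 223.20 ≈ 24.5 mL/min
CrCl ≈ 25 mL/min → bracket 10–84 mL/min.
67% of 120 mg = 80.4 mg → 80 mg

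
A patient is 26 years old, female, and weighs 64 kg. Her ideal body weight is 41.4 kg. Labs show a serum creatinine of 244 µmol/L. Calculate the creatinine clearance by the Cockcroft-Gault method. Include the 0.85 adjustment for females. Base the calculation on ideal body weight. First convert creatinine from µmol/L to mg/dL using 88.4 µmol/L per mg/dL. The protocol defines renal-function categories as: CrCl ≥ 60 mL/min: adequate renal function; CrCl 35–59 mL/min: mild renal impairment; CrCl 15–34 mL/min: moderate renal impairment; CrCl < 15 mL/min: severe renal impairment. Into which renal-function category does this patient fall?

SCr = 244 / 88.4 = 2.76 mg/dL
CrCl = (140 − 26) × 41.4 / (72 × 2.76) × 0.85 = 4719.6 / 198.72 × 0.85 ≈ 20.2 mL/min
20 mL/min falls in the 'moderate renal impairment' range.

moderate renal impairment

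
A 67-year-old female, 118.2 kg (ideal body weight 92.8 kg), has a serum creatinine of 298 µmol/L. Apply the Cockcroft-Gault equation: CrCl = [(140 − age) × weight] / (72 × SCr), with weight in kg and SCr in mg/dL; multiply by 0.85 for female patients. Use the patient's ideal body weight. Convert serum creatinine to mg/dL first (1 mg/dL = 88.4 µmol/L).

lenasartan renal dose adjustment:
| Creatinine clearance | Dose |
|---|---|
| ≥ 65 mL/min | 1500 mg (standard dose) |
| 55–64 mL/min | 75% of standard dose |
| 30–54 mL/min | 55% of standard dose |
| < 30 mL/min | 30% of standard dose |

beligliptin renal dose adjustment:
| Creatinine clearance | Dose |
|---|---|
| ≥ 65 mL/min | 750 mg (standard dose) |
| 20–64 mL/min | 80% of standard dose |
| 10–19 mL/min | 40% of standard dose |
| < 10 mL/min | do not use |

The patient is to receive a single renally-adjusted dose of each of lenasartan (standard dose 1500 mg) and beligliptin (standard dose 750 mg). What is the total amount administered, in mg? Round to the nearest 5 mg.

SCr = 298 / 88.4 = 3.371 mg/dL
CrCl = (140 − 67) × 92.8 / (72 × 3.371) × 0.85 = 6774.4 / 242.71 × 0.85 ≈ 23.7 mL/min
CrCl ≈ 24 mL/min.
lenasartan: < 30 mL/min → 30% of 1500 mg = 450 mg.
beligliptin: 20–64 mL/min → 80% of 750 mg = 600 mg.
Total = 450 + 600 = 1050 mg.

1050 mg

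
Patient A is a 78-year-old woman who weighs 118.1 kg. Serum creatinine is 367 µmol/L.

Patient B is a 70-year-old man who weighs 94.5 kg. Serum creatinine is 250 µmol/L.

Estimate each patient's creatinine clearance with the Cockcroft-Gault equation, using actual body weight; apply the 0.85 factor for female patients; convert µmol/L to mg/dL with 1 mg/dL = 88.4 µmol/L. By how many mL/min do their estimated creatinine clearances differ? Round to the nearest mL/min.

12 mL/min

Patient A: SCr = 367 / 88.4 = 4.152 mg/dL
Patient A: CrCl = (140 − 78) × 118.1 / (72 × 4.152) × 0.85 = 7322.2 / 298.94 × 0.85 ≈ 20.8 mL/min
Patient B: SCr = 250 / 88.4 = 2.828 mg/dL
Patient B: CrCl = (140 − 70) × 94.5 / (72 × 2.828) = 6615.0 / 203.62 ≈ 32.5 mL/min
|20.8 − 32.5| = 11.7 mL/min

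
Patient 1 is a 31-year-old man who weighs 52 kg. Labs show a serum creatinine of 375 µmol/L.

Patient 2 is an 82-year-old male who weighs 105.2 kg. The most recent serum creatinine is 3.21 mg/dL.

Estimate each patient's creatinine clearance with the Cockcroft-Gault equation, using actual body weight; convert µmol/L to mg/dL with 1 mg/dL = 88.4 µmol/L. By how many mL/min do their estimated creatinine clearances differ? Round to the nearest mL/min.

8 mL/min

Patient 1: SCr = 375 / 88.4 = 4.242 mg/dL
Patient 1: CrCl = (140 − 31) × 52 / (72 × 4.242) = 5668.0 / 305.42 ≈ 18.6 mL/min
Patient 2: CrCl = (140 − 82) × 105.2 / (72 × 3.21) = 6101.6 / 231.12 ≈ 26.4 mL/min
|18.6 − 26.4| = 7.8 mL/min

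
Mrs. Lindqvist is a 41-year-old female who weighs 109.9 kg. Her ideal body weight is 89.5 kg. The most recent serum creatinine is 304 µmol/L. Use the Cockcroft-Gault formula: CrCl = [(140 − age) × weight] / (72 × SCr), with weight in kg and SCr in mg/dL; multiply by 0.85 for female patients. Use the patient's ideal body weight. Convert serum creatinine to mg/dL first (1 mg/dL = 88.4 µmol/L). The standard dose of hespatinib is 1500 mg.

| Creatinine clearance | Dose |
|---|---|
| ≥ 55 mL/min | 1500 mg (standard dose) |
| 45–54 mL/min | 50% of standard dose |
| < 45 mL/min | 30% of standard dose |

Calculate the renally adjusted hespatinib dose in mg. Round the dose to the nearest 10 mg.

SCr = 304 / 88.4 = 3.439 mg/dL
CrCl = (140 − 41) × 89.5 / (72 × 3.439) × 0.85 = 8860.5 / 247.61 × 0.85 ≈ 30.4 mL/min
CrCl ≈ 30 mL/min → bracket < 45 mL/min.
30% of 1500 mg = 450 mg

450 mg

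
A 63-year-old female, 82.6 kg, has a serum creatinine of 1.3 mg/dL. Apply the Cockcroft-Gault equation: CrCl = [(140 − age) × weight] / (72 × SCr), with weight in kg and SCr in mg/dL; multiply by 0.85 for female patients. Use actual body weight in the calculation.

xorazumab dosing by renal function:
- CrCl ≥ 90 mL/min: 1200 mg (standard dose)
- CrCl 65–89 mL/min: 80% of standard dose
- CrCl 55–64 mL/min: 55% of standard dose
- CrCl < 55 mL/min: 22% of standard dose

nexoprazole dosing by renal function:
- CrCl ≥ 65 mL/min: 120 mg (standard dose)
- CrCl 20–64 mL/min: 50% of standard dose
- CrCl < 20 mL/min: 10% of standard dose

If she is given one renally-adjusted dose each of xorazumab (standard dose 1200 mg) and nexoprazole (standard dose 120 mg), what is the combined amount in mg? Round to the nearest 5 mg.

CrCl = (140 − 63) × 82.6 / (72 × 1.3) × 0.85 = 6360.2 / 93.60 × 0.85 ≈ 57.8 mL/min
CrCl ≈ 58 mL/min.
xorazumab: 55–64 mL/min → 55% of 1200 mg = 660 mg.
nexoprazole: 20–64 mL/min → 50% of 120 mg = 60 mg.
Total = 660 + 60 = 720 mg.

720 mg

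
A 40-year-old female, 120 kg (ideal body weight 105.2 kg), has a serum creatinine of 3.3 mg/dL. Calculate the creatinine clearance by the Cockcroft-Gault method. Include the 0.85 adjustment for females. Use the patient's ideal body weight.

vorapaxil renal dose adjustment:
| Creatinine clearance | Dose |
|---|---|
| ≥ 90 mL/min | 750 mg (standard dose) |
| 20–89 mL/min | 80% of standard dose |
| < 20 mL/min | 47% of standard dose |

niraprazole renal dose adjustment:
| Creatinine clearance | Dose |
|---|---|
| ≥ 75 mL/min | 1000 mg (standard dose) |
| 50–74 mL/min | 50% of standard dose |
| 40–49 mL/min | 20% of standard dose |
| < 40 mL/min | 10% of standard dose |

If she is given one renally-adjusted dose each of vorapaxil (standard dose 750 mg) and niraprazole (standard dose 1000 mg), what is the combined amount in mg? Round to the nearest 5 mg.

700 mg

CrCl = (140 − 40) × 105.2 / (72 × 3.3) × 0.85 = 10520.0 / 237.60 × 0.85 ≈ 37.6 mL/min
CrCl ≈ 38 mL/min.
vorapaxil: 20–89 mL/min → 80% of 750 mg = 600 mg.
niraprazole: < 40 mL/min → 10% of 1000 mg = 100 mg.
Total = 600 + 100 = 700 mg.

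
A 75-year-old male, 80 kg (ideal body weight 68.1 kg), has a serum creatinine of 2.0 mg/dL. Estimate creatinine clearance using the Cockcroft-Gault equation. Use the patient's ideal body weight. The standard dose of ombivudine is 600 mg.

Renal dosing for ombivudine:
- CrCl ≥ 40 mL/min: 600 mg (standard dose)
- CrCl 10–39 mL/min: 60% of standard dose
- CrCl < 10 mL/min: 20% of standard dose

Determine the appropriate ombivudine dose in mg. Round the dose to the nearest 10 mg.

CrCl = (140 − 75) × 68.1 / (72 × 2) = 4426.5 / 144.00 ≈ 30.7 mL/min
CrCl ≈ 31 mL/min → bracket 10–39 mL/min.
60% of 600 mg = 360 mg

360 mg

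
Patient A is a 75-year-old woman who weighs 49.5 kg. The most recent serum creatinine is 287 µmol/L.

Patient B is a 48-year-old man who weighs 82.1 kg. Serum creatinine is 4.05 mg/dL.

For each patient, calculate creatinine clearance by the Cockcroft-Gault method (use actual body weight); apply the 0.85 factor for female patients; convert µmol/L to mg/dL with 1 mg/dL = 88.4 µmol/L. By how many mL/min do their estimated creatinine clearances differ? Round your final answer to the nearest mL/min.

14 mL/min

Patient A: SCr = 287 / 88.4 = 3.247 mg/dL
Patient A: CrCl = (140 − 75) × 49.5 / (72 × 3.247) × 0.85 = 3217.5 / 233.78 × 0.85 ≈ 11.7 mL/min
Patient B: CrCl = (140 − 48) × 82.1 / (72 × 4.05) = 7553.2 / 291.60 ≈ 25.9 mL/min
|11.7 − 25.9| = 14.2 mL/min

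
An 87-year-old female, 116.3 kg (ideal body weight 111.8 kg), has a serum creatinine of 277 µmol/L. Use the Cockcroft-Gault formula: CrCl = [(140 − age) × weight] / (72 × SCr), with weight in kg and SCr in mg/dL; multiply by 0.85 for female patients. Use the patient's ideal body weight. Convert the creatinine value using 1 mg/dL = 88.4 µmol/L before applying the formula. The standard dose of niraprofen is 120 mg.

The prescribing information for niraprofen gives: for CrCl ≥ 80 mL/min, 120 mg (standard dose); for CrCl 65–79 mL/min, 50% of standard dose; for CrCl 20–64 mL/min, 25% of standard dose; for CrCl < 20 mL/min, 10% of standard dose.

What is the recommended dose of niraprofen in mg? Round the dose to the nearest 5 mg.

SCr = 277 / 88.4 = 3.133 mg/dL
CrCl = (140 − 87) × 111.8 / (72 × 3.133) × 0.85 = 5925.4 / 225.58 × 0.85 ≈ 22.3 mL/min
CrCl ≈ 22 mL/min → bracket 20–64 mL/min.
25% of 120 mg = 30 mg

30 mg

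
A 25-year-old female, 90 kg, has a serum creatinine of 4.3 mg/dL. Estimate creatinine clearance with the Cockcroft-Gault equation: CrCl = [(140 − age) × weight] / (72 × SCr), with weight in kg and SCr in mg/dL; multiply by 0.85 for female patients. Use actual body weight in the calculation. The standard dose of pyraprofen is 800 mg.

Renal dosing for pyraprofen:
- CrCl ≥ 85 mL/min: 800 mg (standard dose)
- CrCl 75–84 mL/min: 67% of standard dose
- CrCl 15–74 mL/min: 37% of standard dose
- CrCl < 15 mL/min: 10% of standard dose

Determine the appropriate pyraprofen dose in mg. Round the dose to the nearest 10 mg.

CrCl = (140 − 25) × 90 / (72 × 4.3) × 0.85 = 10350.0 / 309.60 × 0.85 ≈ 28.4 mL/min
CrCl ≈ 28 mL/min → bracket 15–74 mL/min.
37% of 800 mg = 296 mg → 300 mg

300 mg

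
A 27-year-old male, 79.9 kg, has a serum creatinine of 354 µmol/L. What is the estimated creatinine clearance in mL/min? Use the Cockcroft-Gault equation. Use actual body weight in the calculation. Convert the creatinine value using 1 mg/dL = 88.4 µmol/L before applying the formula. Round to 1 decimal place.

SCr = 354 / 88.4 = 4.005 mg/dL
CrCl = (140 − 27) × 79.9 / (72 × 4.005) = 9028.7 / 288.36 ≈ 31.3 mL/min

31.3 mL/min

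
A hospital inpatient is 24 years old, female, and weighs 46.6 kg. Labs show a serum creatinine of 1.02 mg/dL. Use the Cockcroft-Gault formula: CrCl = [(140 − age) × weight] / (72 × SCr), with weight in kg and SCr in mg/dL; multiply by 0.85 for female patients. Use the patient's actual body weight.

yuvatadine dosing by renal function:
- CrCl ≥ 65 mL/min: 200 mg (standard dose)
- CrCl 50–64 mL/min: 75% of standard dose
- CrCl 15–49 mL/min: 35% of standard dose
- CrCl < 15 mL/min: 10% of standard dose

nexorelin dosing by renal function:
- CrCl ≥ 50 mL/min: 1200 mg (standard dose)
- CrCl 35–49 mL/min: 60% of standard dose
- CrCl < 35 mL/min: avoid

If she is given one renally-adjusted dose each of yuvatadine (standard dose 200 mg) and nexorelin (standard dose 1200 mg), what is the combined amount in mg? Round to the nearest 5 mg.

1350 mg

CrCl = (140 − 24) × 46.6 / (72 × 1.02) × 0.85 = 5405.6 / 73.44 × 0.85 ≈ 62.6 mL/min
CrCl ≈ 63 mL/min.
yuvatadine: 50–64 mL/min → 75% of 200 mg = 150 mg.
nexorelin: ≥ 50 mL/min → 100% of 1200 mg = 1200 mg.
Total = 150 + 1200 = 1350 mg.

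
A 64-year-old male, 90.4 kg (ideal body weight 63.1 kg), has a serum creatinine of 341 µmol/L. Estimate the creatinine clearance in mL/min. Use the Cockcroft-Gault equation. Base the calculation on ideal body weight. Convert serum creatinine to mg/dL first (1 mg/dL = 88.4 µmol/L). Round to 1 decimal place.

SCr = 341 / 88.4 = 3.857 mg/dL
CrCl = (140 − 64) × 63.1 / (72 × 3.857) = 4795.6 / 277.70 ≈ 17.3 mL/min

17.3 mL/min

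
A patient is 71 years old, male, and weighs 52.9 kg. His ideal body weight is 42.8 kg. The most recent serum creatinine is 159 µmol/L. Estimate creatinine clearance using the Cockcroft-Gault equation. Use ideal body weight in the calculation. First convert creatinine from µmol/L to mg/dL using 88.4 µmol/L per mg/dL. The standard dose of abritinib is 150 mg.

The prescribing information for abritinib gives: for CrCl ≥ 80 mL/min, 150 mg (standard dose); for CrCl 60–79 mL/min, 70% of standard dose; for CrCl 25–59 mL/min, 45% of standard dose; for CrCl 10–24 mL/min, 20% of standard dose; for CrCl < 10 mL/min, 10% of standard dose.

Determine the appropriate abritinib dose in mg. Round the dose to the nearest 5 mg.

SCr = 159 / 88.4 = 1.799 mg/dL
CrCl = (140 − 71) × 42.8 / (72 × 1.799) = 2953.2 / 129.53 ≈ 22.8 mL/min
CrCl ≈ 23 mL/min → bracket 10–24 mL/min.
20% of 150 mg = 30 mg

30 mg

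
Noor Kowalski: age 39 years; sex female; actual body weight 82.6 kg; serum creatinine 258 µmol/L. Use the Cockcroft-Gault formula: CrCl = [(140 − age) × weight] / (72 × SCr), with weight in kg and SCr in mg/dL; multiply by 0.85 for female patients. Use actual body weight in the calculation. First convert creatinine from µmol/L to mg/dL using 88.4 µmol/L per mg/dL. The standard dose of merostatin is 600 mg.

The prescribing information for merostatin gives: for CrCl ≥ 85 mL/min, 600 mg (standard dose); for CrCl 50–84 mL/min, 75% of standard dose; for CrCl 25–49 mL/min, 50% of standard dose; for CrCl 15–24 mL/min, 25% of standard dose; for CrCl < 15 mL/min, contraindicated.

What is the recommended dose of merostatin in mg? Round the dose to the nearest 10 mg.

SCr = 258 / 88.4 = 2.919 mg/dL
CrCl = (140 − 39) × 82.6 / (72 × 2.919) × 0.85 = 8342.6 / 210.17 × 0.85 ≈ 33.7 mL/min
CrCl ≈ 34 mL/min → bracket 25–49 mL/min.
50% of 600 mg = 300 mg

300 mg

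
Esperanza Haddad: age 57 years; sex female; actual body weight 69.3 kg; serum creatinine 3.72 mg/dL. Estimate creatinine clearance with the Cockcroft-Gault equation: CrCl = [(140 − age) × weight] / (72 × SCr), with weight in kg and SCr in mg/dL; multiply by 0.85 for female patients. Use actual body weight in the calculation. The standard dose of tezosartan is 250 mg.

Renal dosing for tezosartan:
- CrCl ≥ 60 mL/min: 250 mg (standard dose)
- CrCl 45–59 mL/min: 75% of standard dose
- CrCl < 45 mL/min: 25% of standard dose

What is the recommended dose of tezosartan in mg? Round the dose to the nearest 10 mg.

CrCl = (140 − 57) × 69.3 / (72 × 3.72) × 0.85 = 5751.9 / 267.84 × 0.85 ≈ 18.3 mL/min
CrCl ≈ 18 mL/min → bracket < 45 mL/min.
25% of 250 mg = 62.5 mg → 60 mg

60 mg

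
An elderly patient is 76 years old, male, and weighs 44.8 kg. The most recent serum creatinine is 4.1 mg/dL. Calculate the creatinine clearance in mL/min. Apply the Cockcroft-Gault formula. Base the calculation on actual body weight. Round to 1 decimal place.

9.7 mL/min

CrCl = (140 − 76) × 44.8 / (72 × 4.1) = 2867.2 / 295.20 ≈ 9.7 mL/min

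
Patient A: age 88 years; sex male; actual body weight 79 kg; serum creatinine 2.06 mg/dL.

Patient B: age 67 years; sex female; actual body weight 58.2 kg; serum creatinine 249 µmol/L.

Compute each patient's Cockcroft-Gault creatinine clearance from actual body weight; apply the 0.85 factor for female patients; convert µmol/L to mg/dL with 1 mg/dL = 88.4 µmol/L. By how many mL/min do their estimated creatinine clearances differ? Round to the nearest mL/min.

10 mL/min

Patient A: CrCl = (140 − 88) × 79 / (72 × 2.06) = 4108.0 / 148.32 ≈ 27.7 mL/min
Patient B: SCr = 249 / 88.4 = 2.817 mg/dL
Patient B: CrCl = (140 − 67) × 58.2 / (72 × 2.817) × 0.85 = 4248.6 / 202.82 × 0.85 ≈ 17.8 mL/min
|27.7 − 17.8| = 9.9 mL/min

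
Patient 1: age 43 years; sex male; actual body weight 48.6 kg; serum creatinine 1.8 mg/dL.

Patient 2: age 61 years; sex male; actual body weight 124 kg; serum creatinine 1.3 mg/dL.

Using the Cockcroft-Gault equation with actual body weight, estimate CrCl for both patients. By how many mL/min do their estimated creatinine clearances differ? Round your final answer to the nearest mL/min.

Patient 1: CrCl = (140 − 43) × 48.6 / (72 × 1.8) = 4714.2 / 129.60 ≈ 36.4 mL/min
Patient 2: CrCl = (140 − 61) × 124 / (72 × 1.3) = 9796.0 / 93.60 ≈ 104.7 mL/min
|36.4 − 104.7| = 68.3 mL/min

68 mL/min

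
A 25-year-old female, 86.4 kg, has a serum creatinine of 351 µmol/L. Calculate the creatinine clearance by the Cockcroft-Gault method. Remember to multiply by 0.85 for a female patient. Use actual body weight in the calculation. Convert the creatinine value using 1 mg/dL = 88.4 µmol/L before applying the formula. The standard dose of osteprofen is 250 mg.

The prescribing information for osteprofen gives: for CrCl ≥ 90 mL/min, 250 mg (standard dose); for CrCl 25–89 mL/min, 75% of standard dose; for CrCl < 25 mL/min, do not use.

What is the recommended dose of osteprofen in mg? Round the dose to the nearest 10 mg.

SCr = 351 / 88.4 = 3.971 mg/dL
CrCl = (140 − 25) × 86.4 / (72 × 3.971) × 0.85 = 9936.0 / 285.91 × 0.85 ≈ 29.5 mL/min
CrCl ≈ 30 mL/min → bracket 25–89 mL/min.
75% of 250 mg = 187.5 mg → 190 mg

190 mg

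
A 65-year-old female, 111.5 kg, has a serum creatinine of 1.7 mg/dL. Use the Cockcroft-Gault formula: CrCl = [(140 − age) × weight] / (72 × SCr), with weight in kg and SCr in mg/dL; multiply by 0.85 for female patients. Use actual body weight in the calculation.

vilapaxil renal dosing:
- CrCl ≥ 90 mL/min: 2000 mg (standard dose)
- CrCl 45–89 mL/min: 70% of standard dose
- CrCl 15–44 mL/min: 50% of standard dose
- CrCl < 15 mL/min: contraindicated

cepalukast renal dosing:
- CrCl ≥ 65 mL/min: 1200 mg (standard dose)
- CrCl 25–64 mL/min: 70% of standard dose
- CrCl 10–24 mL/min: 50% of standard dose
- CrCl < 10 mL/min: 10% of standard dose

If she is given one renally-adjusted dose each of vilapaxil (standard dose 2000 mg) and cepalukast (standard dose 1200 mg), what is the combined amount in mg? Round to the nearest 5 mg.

2240 mg

CrCl = (140 − 65) × 111.5 / (72 × 1.7) × 0.85 = 8362.5 / 122.40 × 0.85 ≈ 58.1 mL/min
CrCl ≈ 58 mL/min.
vilapaxil: 45–89 mL/min → 70% of 2000 mg = 1400 mg.
cepalukast: 25–64 mL/min → 70% of 1200 mg = 840 mg.
Total = 1400 + 840 = 2240 mg.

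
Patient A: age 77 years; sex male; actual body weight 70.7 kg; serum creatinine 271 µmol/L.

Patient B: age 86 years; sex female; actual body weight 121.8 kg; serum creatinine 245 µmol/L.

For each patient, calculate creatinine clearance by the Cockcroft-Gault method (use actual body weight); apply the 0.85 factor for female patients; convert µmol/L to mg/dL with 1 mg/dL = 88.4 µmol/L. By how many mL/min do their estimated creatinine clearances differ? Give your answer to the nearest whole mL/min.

Patient A: SCr = 271 / 88.4 = 3.066 mg/dL
Patient A: CrCl = (140 − 77) × 70.7 / (72 × 3.066) = 4454.1 / 220.75 ≈ 20.2 mL/min
Patient B: SCr = 245 / 88.4 = 2.771 mg/dL
Patient B: CrCl = (140 − 86) × 121.8 / (72 × 2.771) × 0.85 = 6577.2 / 199.51 × 0.85 ≈ 28.0 mL/min
|20.2 − 28.0| = 7.8 mL/min

8 mL/min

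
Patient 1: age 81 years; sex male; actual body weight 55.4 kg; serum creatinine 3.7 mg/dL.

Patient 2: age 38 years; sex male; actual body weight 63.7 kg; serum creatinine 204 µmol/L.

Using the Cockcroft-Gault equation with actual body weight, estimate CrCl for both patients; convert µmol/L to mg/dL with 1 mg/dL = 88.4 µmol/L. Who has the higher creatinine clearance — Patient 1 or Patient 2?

Patient 1: CrCl = (140 − 81) × 55.4 / (72 × 3.7) = 3268.6 / 266.40 ≈ 12.3 mL/min
Patient 2: SCr = 204 / 88.4 = 2.308 mg/dL
Patient 2: CrCl = (140 − 38) × 63.7 / (72 × 2.308) = 6497.4 / 166.18 ≈ 39.1 mL/min
12.3 vs 39.1 mL/min → Patient 2 is higher.

Patient 2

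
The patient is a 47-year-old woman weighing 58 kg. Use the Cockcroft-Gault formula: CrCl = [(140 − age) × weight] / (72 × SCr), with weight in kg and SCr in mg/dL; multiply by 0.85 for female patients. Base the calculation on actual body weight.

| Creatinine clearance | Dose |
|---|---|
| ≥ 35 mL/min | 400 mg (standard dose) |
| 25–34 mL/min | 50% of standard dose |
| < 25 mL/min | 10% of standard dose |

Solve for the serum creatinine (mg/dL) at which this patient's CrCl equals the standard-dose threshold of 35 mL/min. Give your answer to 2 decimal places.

Standard dose requires CrCl ≥ 35 mL/min.
Set (140 − 47) × 58 × 0.85 / (72 × SCr) = 35
SCr = (140 − 47) × 58 × 0.85 / (72 × 35) = 1.819 mg/dL

1.82 mg/dL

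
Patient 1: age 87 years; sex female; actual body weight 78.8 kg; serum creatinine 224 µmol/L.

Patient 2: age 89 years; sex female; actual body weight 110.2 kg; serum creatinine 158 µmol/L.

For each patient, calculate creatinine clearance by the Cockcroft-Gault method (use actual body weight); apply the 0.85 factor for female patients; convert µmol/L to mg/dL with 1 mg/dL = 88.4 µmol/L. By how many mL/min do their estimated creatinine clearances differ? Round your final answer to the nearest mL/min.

18 mL/min

Patient 1: SCr = 224 / 88.4 = 2.534 mg/dL
Patient 1: CrCl = (140 − 87) × 78.8 / (72 × 2.534) × 0.85 = 4176.4 / 182.45 × 0.85 ≈ 19.5 mL/min
Patient 2: SCr = 158 / 88.4 = 1.787 mg/dL
Patient 2: CrCl = (140 − 89) × 110.2 / (72 × 1.787) × 0.85 = 5620.2 / 128.66 × 0.85 ≈ 37.1 mL/min
|19.5 − 37.1| = 17.6 mL/min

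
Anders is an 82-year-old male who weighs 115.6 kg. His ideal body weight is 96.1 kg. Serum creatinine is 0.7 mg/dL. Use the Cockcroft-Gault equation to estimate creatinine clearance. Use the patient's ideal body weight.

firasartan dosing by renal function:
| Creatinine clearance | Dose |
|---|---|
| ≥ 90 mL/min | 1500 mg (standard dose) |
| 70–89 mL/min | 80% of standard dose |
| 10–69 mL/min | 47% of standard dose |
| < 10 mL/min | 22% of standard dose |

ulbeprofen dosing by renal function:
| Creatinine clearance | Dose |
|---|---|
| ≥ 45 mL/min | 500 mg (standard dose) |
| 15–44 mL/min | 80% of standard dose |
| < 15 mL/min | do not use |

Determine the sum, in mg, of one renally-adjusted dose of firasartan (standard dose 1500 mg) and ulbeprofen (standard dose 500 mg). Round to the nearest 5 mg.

2000 mg

CrCl = (140 − 82) × 96.1 / (72 × 0.7) = 5573.8 / 50.40 ≈ 110.6 mL/min
CrCl ≈ 111 mL/min.
firasartan: ≥ 90 mL/min → 100% of 1500 mg = 1500 mg.
ulbeprofen: ≥ 45 mL/min → 100% of 500 mg = 500 mg.
Total = 1500 + 500 = 2000 mg.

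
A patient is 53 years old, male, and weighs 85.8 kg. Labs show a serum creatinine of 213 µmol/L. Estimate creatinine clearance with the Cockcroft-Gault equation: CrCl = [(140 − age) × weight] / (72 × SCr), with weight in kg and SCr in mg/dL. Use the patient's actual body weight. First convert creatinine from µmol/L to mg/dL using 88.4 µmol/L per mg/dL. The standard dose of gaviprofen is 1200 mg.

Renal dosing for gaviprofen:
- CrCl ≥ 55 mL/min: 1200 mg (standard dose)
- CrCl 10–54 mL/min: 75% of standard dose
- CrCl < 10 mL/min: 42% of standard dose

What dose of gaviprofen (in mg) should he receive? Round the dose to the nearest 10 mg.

900 mg

SCr = 213 / 88.4 = 2.41 mg/dL
CrCl = (140 − 53) × 85.8 / (72 × 2.41) = 7464.6 / 173.52 ≈ 43.0 mL/min
CrCl ≈ 43 mL/min → bracket 10–54 mL/min.
75% of 1200 mg = 900 mg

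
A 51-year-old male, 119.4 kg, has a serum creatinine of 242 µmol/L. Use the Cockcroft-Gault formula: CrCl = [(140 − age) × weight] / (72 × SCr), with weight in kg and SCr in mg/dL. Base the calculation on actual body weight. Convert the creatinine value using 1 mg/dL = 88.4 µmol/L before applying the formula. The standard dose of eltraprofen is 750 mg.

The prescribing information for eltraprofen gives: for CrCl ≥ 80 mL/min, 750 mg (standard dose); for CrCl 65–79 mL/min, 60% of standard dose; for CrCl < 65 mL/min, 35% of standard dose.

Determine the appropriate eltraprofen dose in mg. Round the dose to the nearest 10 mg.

SCr = 242 / 88.4 = 2.738 mg/dL
CrCl = (140 − 51) × 119.4 / (72 × 2.738) = 10626.6 / 197.14 ≈ 53.9 mL/min
CrCl ≈ 54 mL/min → bracket < 65 mL/min.
35% of 750 mg = 262.5 mg → 260 mg

260 mg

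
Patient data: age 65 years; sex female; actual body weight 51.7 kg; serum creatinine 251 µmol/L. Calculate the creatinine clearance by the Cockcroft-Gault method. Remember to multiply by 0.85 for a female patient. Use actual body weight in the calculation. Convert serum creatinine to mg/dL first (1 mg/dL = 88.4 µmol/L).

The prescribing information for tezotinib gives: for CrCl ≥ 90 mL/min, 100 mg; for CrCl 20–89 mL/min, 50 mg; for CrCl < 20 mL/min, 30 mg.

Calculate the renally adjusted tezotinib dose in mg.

30 mg

SCr = 251 / 88.4 = 2.839 mg/dL
CrCl = (140 − 65) × 51.7 / (72 × 2.839) × 0.85 = 3877.5 / 204.41 × 0.85 ≈ 16.1 mL/min
CrCl ≈ 16 mL/min → bracket < 20 mL/min.
Dose for this bracket: 30 mg.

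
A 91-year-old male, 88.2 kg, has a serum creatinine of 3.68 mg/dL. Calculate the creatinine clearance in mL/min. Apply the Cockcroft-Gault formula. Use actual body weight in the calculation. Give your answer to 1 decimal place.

16.3 mL/min

CrCl = (140 − 91) × 88.2 / (72 × 3.68) = 4321.8 / 264.96 ≈ 16.3 mL/min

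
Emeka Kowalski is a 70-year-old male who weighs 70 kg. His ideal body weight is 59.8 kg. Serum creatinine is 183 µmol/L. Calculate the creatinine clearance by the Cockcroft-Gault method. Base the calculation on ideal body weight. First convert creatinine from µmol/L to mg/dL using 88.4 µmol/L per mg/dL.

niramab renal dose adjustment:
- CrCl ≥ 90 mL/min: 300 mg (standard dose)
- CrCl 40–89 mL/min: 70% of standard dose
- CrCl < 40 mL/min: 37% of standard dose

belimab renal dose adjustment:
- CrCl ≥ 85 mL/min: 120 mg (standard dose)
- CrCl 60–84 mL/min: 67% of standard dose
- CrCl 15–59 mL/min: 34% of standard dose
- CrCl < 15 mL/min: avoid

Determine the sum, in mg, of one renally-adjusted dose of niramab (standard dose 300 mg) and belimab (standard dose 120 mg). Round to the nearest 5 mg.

150 mg

SCr = 183 / 88.4 = 2.07 mg/dL
CrCl = (140 − 70) × 59.8 / (72 × 2.07) = 4186.0 / 149.04 ≈ 28.1 mL/min
CrCl ≈ 28 mL/min.
niramab: < 40 mL/min → 37% of 300 mg = 111 mg.
belimab: 15–59 mL/min → 34% of 120 mg = 40.8 mg.
Total = 111 + 40.8 = 151.8 mg.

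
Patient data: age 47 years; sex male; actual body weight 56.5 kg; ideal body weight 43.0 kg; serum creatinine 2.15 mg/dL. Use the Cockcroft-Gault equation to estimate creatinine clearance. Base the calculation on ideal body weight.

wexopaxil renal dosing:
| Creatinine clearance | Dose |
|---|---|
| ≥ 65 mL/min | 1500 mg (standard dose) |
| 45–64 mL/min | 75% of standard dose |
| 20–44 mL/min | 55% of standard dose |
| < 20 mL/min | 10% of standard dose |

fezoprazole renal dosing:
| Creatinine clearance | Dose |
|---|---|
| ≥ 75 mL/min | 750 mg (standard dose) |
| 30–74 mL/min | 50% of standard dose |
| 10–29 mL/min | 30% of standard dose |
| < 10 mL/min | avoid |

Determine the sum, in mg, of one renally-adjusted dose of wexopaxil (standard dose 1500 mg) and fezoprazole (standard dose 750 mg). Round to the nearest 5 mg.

1050 mg

CrCl = (140 − 47) × 43 / (72 × 2.15) = 3999.0 / 154.80 ≈ 25.8 mL/min
CrCl ≈ 26 mL/min.
wexopaxil: 20–44 mL/min → 55% of 1500 mg = 825 mg.
fezoprazole: 10–29 mL/min → 30% of 750 mg = 225 mg.
Total = 825 + 225 = 1050 mg.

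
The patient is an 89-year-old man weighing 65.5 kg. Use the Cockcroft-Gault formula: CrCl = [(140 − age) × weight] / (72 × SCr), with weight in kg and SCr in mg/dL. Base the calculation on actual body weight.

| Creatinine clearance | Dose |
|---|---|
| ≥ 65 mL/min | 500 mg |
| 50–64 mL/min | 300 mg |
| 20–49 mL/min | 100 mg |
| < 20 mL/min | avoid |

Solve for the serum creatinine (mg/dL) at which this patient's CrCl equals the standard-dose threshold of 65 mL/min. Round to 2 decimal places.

Standard dose requires CrCl ≥ 65 mL/min.
Set (140 − 89) × 65.5 / (72 × SCr) = 65
SCr = (140 − 89) × 65.5 / (72 × 65) = 0.714 mg/dL

0.71 mg/dL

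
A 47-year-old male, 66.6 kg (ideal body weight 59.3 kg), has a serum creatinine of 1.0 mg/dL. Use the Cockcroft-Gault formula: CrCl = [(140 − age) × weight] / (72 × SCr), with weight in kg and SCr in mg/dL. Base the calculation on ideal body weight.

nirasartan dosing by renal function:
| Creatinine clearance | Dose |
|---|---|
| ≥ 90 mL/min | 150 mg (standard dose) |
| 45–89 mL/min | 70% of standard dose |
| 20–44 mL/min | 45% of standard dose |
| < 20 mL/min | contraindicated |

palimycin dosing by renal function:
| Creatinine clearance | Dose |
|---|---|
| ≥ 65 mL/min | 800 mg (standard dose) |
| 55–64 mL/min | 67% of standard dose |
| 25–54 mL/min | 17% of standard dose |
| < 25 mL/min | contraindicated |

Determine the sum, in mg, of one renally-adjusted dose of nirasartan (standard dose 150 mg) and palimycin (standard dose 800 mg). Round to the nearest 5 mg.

905 mg

CrCl = (140 − 47) × 59.3 / (72 × 1) = 5514.9 / 72.00 ≈ 76.6 mL/min
CrCl ≈ 77 mL/min.
nirasartan: 45–89 mL/min → 70% of 150 mg = 105 mg.
palimycin: ≥ 65 mL/min → 100% of 800 mg = 800 mg.
Total = 105 + 800 = 905 mg.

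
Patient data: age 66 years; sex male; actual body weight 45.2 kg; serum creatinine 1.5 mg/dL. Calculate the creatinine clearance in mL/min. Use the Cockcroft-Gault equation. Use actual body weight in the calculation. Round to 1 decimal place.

31.0 mL/min

CrCl = (140 − 66) × 45.2 / (72 × 1.5) = 3344.8 / 108.00 ≈ 31.0 mL/min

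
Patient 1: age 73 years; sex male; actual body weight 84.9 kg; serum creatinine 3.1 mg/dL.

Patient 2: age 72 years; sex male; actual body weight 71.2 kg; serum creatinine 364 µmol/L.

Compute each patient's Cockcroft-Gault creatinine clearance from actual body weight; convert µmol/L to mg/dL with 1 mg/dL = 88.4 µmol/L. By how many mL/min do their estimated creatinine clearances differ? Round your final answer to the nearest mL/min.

9 mL/min

Patient 1: CrCl = (140 − 73) × 84.9 / (72 × 3.1) = 5688.3 / 223.20 ≈ 25.5 mL/min
Patient 2: SCr = 364 / 88.4 = 4.118 mg/dL
Patient 2: CrCl = (140 − 72) × 71.2 / (72 × 4.118) = 4841.6 / 296.50 ≈ 16.3 mL/min
|25.5 − 16.3| = 9.2 mL/min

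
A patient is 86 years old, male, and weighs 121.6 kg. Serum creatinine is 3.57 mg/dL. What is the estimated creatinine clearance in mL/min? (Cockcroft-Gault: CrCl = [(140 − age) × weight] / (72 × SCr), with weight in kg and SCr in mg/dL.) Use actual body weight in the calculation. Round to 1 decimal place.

CrCl = (140 − 86) × 121.6 / (72 × 3.57) = 6566.4 / 257.04 ≈ 25.5 mL/min

25.5 mL/min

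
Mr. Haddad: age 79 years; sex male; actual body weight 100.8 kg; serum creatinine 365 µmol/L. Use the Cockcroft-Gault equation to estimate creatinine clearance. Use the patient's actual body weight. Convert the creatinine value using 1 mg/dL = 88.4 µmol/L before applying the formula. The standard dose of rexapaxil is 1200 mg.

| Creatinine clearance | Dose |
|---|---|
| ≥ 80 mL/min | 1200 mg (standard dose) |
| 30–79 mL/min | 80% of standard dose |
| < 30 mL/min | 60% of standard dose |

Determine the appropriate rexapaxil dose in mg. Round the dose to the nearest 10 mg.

720 mg

SCr = 365 / 88.4 = 4.129 mg/dL
CrCl = (140 − 79) × 100.8 / (72 × 4.129) = 6148.8 / 297.29 ≈ 20.7 mL/min
CrCl ≈ 21 mL/min → bracket < 30 mL/min.
60% of 1200 mg = 720 mg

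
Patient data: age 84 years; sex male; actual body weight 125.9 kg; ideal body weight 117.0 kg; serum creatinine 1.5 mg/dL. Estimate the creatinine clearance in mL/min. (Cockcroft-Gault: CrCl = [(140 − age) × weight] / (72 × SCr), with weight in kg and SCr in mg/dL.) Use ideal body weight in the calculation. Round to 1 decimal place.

CrCl = (140 − 84) × 117 / (72 × 1.5) = 6552.0 / 108.00 ≈ 60.7 mL/min

60.7 mL/min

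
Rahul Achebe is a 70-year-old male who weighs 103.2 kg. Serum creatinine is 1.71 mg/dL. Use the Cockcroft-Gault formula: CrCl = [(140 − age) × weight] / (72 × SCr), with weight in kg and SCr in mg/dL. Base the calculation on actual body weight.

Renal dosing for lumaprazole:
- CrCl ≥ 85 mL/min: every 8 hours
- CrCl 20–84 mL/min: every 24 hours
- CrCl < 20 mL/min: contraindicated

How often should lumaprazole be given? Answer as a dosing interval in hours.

every 24 hours

CrCl = (140 − 70) × 103.2 / (72 × 1.71) = 7224.0 / 123.12 ≈ 58.7 mL/min
CrCl ≈ 59 mL/min → bracket 20–84 mL/min → every 24 hours.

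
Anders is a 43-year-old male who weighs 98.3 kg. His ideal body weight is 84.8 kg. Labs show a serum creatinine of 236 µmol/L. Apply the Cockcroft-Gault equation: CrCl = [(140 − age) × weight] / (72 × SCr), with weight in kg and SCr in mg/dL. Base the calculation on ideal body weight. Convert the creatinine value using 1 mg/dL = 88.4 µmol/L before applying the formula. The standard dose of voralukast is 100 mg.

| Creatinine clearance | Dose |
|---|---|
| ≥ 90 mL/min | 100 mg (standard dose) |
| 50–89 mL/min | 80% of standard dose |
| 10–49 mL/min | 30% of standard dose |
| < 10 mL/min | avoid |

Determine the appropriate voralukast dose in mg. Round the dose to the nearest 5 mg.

SCr = 236 / 88.4 = 2.67 mg/dL
CrCl = (140 − 43) × 84.8 / (72 × 2.67) = 8225.6 / 192.24 ≈ 42.8 mL/min
CrCl ≈ 43 mL/min → bracket 10–49 mL/min.
30% of 100 mg = 30 mg

30 mg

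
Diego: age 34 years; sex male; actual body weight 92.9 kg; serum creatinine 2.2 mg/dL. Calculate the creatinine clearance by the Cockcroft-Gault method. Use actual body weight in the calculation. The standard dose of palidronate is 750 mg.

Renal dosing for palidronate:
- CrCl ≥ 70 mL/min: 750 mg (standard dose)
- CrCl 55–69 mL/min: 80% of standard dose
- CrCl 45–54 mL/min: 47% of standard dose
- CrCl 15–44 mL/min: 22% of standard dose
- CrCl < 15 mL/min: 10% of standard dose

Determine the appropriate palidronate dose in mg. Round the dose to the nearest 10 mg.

CrCl = (140 − 34) × 92.9 / (72 × 2.2) = 9847.4 / 158.40 ≈ 62.2 mL/min
CrCl ≈ 62 mL/min → bracket 55–69 mL/min.
80% of 750 mg = 600 mg

600 mg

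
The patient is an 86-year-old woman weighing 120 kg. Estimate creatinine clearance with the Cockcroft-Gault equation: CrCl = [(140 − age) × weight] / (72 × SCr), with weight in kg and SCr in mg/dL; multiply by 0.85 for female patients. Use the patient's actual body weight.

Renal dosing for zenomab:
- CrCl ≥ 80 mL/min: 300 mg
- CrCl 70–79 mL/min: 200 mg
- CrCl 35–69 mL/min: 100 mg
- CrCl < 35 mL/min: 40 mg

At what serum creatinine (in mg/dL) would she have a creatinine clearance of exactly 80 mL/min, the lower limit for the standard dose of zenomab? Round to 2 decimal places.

0.96 mg/dL

Standard dose requires CrCl ≥ 80 mL/min.
Set (140 − 86) × 120 × 0.85 / (72 × SCr) = 80
SCr = (140 − 86) × 120 × 0.85 / (72 × 80) = 0.956 mg/dL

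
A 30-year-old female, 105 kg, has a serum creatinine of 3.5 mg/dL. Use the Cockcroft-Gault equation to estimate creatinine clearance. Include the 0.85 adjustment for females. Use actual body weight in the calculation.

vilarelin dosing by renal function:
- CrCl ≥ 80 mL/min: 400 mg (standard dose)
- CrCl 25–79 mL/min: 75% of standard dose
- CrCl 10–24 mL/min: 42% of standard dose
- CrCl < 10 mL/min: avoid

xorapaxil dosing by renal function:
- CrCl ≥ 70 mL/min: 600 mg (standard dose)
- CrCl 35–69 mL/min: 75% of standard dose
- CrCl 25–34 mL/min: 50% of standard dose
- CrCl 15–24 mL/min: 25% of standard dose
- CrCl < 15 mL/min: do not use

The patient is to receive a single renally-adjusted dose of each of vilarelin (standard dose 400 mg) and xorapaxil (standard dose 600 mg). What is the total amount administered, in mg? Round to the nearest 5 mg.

750 mg

CrCl = (140 − 30) × 105 / (72 × 3.5) × 0.85 = 11550.0 / 252.00 × 0.85 ≈ 39.0 mL/min
CrCl ≈ 39 mL/min.
vilarelin: 25–79 mL/min → 75% of 400 mg = 300 mg.
xorapaxil: 35–69 mL/min → 75% of 600 mg = 450 mg.
Total = 300 + 450 = 750 mg.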